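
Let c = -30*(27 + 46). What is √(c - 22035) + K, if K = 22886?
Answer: 22886 + 5*I*√969 ≈ 22886.0 + 155.64*I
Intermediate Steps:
c = -2190 (c = -30*73 = -2190)
√(c - 22035) + K = √(-2190 - 22035) + 22886 = √(-24225) + 22886 = 5*I*√969 + 22886 = 22886 + 5*I*√969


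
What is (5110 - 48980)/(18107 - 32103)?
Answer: 21935/6998 ≈ 3.1345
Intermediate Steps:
(5110 - 48980)/(18107 - 32103) = -43870/(-13996) = -43870*(-1/13996) = 21935/6998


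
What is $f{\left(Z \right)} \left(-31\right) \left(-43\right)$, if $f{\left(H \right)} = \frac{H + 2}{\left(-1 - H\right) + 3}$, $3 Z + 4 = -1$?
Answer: $\frac{1333}{11} \approx 121.18$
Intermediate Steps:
$Z = - \frac{5}{3}$ ($Z = - \frac{4}{3} + \frac{1}{3} \left(-1\right) = - \frac{4}{3} - \frac{1}{3} = - \frac{5}{3} \approx -1.6667$)
$f{\left(H \right)} = \frac{2 + H}{2 - H}$
$f{\left(Z \right)} \left(-31\right) \left(-43\right) = \frac{-2 - - \frac{5}{3}}{-2 - \frac{5}{3}} \left(-31\right) \left(-43\right) = \frac{-2 + \frac{5}{3}}{- \frac{11}{3}} \left(-31\right) \left(-43\right) = \left(- \frac{3}{11}\right) \left(- \frac{1}{3}\right) \left(-31\right) \left(-43\right) = \frac{1}{11} \left(-31\right) \left(-43\right) = \left(- \frac{31}{11}\right) \left(-43\right) = \frac{1333}{11}$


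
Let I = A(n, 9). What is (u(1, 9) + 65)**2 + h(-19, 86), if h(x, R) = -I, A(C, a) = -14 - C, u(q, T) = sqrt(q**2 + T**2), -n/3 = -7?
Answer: 4342 + 130*sqrt(82) ≈ 5519.2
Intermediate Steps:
n = 21 (n = -3*(-7) = 21)
u(q, T) = sqrt(T**2 + q**2)
I = -35 (I = -14 - 1*21 = -14 - 21 = -35)
h(x, R) = 35 (h(x, R) = -1*(-35) = 35)
(u(1, 9) + 65)**2 + h(-19, 86) = (sqrt(9**2 + 1**2) + 65)**2 + 35 = (sqrt(81 + 1) + 65)**2 + 35 = (sqrt(82) + 65)**2 + 35 = (65 + sqrt(82))**2 + 35 = 35 + (65 + sqrt(82))**2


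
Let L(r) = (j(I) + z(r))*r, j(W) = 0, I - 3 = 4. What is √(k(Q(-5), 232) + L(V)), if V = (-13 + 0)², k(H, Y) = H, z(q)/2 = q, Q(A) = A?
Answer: √57117 ≈ 238.99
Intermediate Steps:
I = 7 (I = 3 + 4 = 7)
z(q) = 2*q
V = 169 (V = (-13)² = 169)
L(r) = 2*r² (L(r) = (0 + 2*r)*r = (2*r)*r = 2*r²)
√(k(Q(-5), 232) + L(V)) = √(-5 + 2*169²) = √(-5 + 2*28561) = √(-5 + 57122) = √57117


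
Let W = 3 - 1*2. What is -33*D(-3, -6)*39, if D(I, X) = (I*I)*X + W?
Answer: 68211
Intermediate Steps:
W = 1 (W = 3 - 2 = 1)
D(I, X) = 1 + X*I² (D(I, X) = (I*I)*X + 1 = I²*X + 1 = X*I² + 1 = 1 + X*I²)
-33*D(-3, -6)*39 = -33*(1 - 6*(-3)²)*39 = -33*(1 - 6*9)*39 = -33*(1 - 54)*39 = -33*(-53)*39 = 1749*39 = 68211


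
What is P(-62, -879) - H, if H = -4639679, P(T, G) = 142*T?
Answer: 4630875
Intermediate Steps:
P(-62, -879) - H = 142*(-62) - 1*(-4639679) = -8804 + 4639679 = 4630875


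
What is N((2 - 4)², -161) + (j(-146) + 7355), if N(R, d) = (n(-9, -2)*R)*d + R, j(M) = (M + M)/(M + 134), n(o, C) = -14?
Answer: 49198/3 ≈ 16399.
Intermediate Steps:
j(M) = 2*M/(134 + M) (j(M) = (2*M)/(134 + M) = 2*M/(134 + M))
N(R, d) = R - 14*R*d (N(R, d) = (-14*R)*d + R = -14*R*d + R = R - 14*R*d)
N((2 - 4)², -161) + (j(-146) + 7355) = (2 - 4)²*(1 - 14*(-161)) + (2*(-146)/(134 - 146) + 7355) = (-2)²*(1 + 2254) + (2*(-146)/(-12) + 7355) = 4*2255 + (2*(-146)*(-1/12) + 7355) = 9020 + (73/3 + 7355) = 9020 + 22138/3 = 49198/3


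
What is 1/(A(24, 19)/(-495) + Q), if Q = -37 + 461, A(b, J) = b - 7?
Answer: 495/209863 ≈ 0.0023587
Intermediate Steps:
A(b, J) = -7 + b
Q = 424
1/(A(24, 19)/(-495) + Q) = 1/((-7 + 24)/(-495) + 424) = 1/(17*(-1/495) + 424) = 1/(-17/495 + 424) = 1/(209863/495) = 495/209863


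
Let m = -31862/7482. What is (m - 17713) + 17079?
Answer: -2387725/3741 ≈ -638.26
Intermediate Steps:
m = -15931/3741 (m = -31862*1/7482 = -15931/3741 ≈ -4.2585)
(m - 17713) + 17079 = (-15931/3741 - 17713) + 17079 = -66280264/3741 + 17079 = -2387725/3741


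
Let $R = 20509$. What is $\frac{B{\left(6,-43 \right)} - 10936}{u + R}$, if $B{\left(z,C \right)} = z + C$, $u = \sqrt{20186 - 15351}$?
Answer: $- \frac{225045257}{420614246} + \frac{10973 \sqrt{4835}}{420614246} \approx -0.53323$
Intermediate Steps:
$u = \sqrt{4835} \approx 69.534$
$B{\left(z,C \right)} = C + z$
$\frac{B{\left(6,-43 \right)} - 10936}{u + R} = \frac{\left(-43 + 6\right) - 10936}{\sqrt{4835} + 20509} = \frac{-37 - 10936}{20509 + \sqrt{4835}} = - \frac{10973}{20509 + \sqrt{4835}}$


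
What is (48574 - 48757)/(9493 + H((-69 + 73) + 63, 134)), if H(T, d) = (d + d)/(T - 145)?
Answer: -7137/370093 ≈ -0.019284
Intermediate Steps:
H(T, d) = 2*d/(-145 + T) (H(T, d) = (2*d)/(-145 + T) = 2*d/(-145 + T))
(48574 - 48757)/(9493 + H((-69 + 73) + 63, 134)) = (48574 - 48757)/(9493 + 2*134/(-145 + ((-69 + 73) + 63))) = -183/(9493 + 2*134/(-145 + (4 + 63))) = -183/(9493 + 2*134/(-145 + 67)) = -183/(9493 + 2*134/(-78)) = -183/(9493 + 2*134*(-1/78)) = -183/(9493 - 134/39) = -183/370093/39 = -183*39/370093 = -7137/370093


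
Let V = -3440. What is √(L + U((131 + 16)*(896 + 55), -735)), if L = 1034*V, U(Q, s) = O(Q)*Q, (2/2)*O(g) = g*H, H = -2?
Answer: I*√39089959378 ≈ 1.9771e+5*I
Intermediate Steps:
O(g) = -2*g (O(g) = g*(-2) = -2*g)
U(Q, s) = -2*Q² (U(Q, s) = (-2*Q)*Q = -2*Q²)
L = -3556960 (L = 1034*(-3440) = -3556960)
√(L + U((131 + 16)*(896 + 55), -735)) = √(-3556960 - 2*(131 + 16)²*(896 + 55)²) = √(-3556960 - 2*(147*951)²) = √(-3556960 - 2*139797²) = √(-3556960 - 2*19543201209) = √(-3556960 - 39086402418) = √(-39089959378) = I*√39089959378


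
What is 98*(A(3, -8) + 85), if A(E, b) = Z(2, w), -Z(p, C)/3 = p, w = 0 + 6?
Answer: 7742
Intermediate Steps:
w = 6
Z(p, C) = -3*p
A(E, b) = -6 (A(E, b) = -3*2 = -6)
98*(A(3, -8) + 85) = 98*(-6 + 85) = 98*79 = 7742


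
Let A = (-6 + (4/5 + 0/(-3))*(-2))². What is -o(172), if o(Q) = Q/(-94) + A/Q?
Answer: 75483/50525 ≈ 1.4940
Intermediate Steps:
A = 1444/25 (A = (-6 + (4*(⅕) + 0*(-⅓))*(-2))² = (-6 + (⅘ + 0)*(-2))² = (-6 + (⅘)*(-2))² = (-6 - 8/5)² = (-38/5)² = 1444/25 ≈ 57.760)
o(Q) = -Q/94 + 1444/(25*Q) (o(Q) = Q/(-94) + 1444/(25*Q) = Q*(-1/94) + 1444/(25*Q) = -Q/94 + 1444/(25*Q))
-o(172) = -(-1/94*172 + (1444/25)/172) = -(-86/47 + (1444/25)*(1/172)) = -(-86/47 + 361/1075) = -1*(-75483/50525) = 75483/50525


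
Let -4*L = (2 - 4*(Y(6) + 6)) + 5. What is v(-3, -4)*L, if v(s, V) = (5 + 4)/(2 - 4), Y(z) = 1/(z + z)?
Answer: -39/2 ≈ -19.500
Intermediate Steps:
Y(z) = 1/(2*z)
v(s, V) = -9/2 (v(s, V) = 9/(-2) = 9*(-½) = -9/2)
L = 13/3 (L = -((2 - 4*((½)/6 + 6)) + 5)/4 = -((2 - 4*((½)*(⅙) + 6)) + 5)/4 = -((2 - 4*(1/12 + 6)) + 5)/4 = -((2 - 4*73/12) + 5)/4 = -((2 - 73/3) + 5)/4 = -(-67/3 + 5)/4 = -¼*(-52/3) = 13/3 ≈ 4.3333)
v(-3, -4)*L = -9/2*13/3 = -39/2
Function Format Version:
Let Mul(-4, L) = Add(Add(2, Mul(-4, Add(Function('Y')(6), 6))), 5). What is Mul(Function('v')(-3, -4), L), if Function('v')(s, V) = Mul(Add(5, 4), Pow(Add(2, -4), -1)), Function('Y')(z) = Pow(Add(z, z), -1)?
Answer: Rational(-39, 2) ≈ -19.500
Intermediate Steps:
Function('Y')(z) = Mul(Rational(1, 2), Pow(z, -1)) (Function('Y')(z) = Pow(Mul(2, z), -1) = Mul(Rational(1, 2), Pow(z, -1)))
Function('v')(s, V) = Rational(-9, 2) (Function('v')(s, V) = Mul(9, Pow(-2, -1)) = Mul(9, Rational(-1, 2)) = Rational(-9, 2))
L = Rational(13, 3) (L = Mul(Rational(-1, 4), Add(Add(2, Mul(-4, Add(Mul(Rational(1, 2), Pow(6, -1)), 6))), 5)) = Mul(Rational(-1, 4), Add(Add(2, Mul(-4, Add(Mul(Rational(1, 2), Rational(1, 6)), 6))), 5)) = Mul(Rational(-1, 4), Add(Add(2, Mul(-4, Add(Rational(1, 12), 6))), 5)) = Mul(Rational(-1, 4), Add(Add(2, Mul(-4, Rational(73, 12))), 5)) = Mul(Rational(-1, 4), Add(Add(2, Rational(-73, 3)), 5)) = Mul(Rational(-1, 4), Add(Rational(-67, 3), 5)) = Mul(Rational(-1, 4), Rational(-52, 3)) = Rational(13, 3) ≈ 4.3333)
Mul(Function('v')(-3, -4), L) = Mul(Rational(-9, 2), Rational(13, 3)) = Rational(-39, 2)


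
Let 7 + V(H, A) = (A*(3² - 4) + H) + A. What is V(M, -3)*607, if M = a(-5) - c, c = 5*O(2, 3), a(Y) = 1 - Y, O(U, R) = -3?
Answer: -2428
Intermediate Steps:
c = -15 (c = 5*(-3) = -15)
M = 21 (M = (1 - 1*(-5)) - 1*(-15) = (1 + 5) + 15 = 6 + 15 = 21)
V(H, A) = -7 + H + 6*A (V(H, A) = -7 + ((A*(3² - 4) + H) + A) = -7 + ((A*(9 - 4) + H) + A) = -7 + ((A*5 + H) + A) = -7 + ((5*A + H) + A) = -7 + ((H + 5*A) + A) = -7 + (H + 6*A) = -7 + H + 6*A)
V(M, -3)*607 = (-7 + 21 + 6*(-3))*607 = (-7 + 21 - 18)*607 = -4*607 = -2428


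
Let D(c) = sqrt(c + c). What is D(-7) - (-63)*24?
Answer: 1512 + I*sqrt(14) ≈ 1512.0 + 3.7417*I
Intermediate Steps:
D(c) = sqrt(2)*sqrt(c) (D(c) = sqrt(2*c) = sqrt(2)*sqrt(c))
D(-7) - (-63)*24 = sqrt(2)*sqrt(-7) - (-63)*24 = sqrt(2)*(I*sqrt(7)) - 1*(-1512) = I*sqrt(14) + 1512 = 1512 + I*sqrt(14)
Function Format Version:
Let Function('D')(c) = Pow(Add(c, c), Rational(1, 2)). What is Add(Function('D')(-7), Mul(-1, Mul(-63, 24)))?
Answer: Add(1512, Mul(I, Pow(14, Rational(1, 2)))) ≈ Add(1512.0, Mul(3.7417, I))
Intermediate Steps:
Function('D')(c) = Mul(Pow(2, Rational(1, 2)), Pow(c, Rational(1, 2))) (Function('D')(c) = Pow(Mul(2, c), Rational(1, 2)) = Mul(Pow(2, Rational(1, 2)), Pow(c, Rational(1, 2))))
Add(Function('D')(-7), Mul(-1, Mul(-63, 24))) = Add(Mul(Pow(2, Rational(1, 2)), Pow(-7, Rational(1, 2))), Mul(-1, Mul(-63, 24))) = Add(Mul(Pow(2, Rational(1, 2)), Mul(I, Pow(7, Rational(1, 2)))), Mul(-1, -1512)) = Add(Mul(I, Pow(14, Rational(1, 2))), 1512) = Add(1512, Mul(I, Pow(14, Rational(1, 2))))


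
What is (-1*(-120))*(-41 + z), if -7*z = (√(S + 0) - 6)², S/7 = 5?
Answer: -42960/7 + 1440*√35/7 ≈ -4920.1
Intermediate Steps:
S = 35 (S = 7*5 = 35)
z = -(-6 + √35)²/7 (z = -(√(35 + 0) - 6)²/7 = -(√35 - 6)²/7 = -(-6 + √35)²/7 ≈ -0.0010061)
(-1*(-120))*(-41 + z) = (-1*(-120))*(-41 + (-71/7 + 12*√35/7)) = 120*(-358/7 + 12*√35/7) = -42960/7 + 1440*√35/7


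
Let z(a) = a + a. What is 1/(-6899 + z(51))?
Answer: -1/6797 ≈ -0.00014712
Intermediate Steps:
z(a) = 2*a
1/(-6899 + z(51)) = 1/(-6899 + 2*51) = 1/(-6899 + 102) = 1/(-6797) = -1/6797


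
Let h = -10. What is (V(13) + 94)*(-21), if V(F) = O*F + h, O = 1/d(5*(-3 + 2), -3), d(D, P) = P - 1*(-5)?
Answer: -3801/2 ≈ -1900.5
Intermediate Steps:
d(D, P) = 5 + P (d(D, P) = P + 5 = 5 + P)
O = ½ (O = 1/(5 - 3) = 1/2 = ½ ≈ 0.50000)
V(F) = -10 + F/2 (V(F) = F/2 - 10 = -10 + F/2)
(V(13) + 94)*(-21) = ((-10 + (½)*13) + 94)*(-21) = ((-10 + 13/2) + 94)*(-21) = (-7/2 + 94)*(-21) = (181/2)*(-21) = -3801/2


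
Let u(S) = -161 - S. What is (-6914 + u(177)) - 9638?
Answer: -16890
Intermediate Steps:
(-6914 + u(177)) - 9638 = (-6914 + (-161 - 1*177)) - 9638 = (-6914 + (-161 - 177)) - 9638 = (-6914 - 338) - 9638 = -7252 - 9638 = -16890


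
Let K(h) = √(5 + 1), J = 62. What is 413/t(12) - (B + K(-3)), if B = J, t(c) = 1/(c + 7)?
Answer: 7785 - √6 ≈ 7782.5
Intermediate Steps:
t(c) = 1/(7 + c)
B = 62
K(h) = √6
413/t(12) - (B + K(-3)) = 413/(1/(7 + 12)) - (62 + √6) = 413/(1/19) + (-62 - √6) = 413*19 + (-62 - √6) = 7847 + (-62 - √6) = 7785 - √6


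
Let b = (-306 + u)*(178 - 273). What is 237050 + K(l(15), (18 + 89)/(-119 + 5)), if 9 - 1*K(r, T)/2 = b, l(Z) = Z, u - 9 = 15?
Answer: 183488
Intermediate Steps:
u = 24 (u = 9 + 15 = 24)
b = 26790 (b = (-306 + 24)*(178 - 273) = -282*(-95) = 26790)
K(r, T) = -53562 (K(r, T) = 18 - 2*26790 = 18 - 53580 = -53562)
237050 + K(l(15), (18 + 89)/(-119 + 5)) = 237050 - 53562 = 183488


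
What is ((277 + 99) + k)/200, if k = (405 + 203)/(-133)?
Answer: 13/7 ≈ 1.8571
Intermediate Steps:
k = -32/7 (k = 608*(-1/133) = -32/7 ≈ -4.5714)
((277 + 99) + k)/200 = ((277 + 99) - 32/7)/200 = (376 - 32/7)*(1/200) = (2600/7)*(1/200) = 13/7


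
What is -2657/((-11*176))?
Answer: 2657/1936 ≈ 1.3724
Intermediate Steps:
-2657/((-11*176)) = -2657/(-1936) = -2657*(-1/1936) = 2657/1936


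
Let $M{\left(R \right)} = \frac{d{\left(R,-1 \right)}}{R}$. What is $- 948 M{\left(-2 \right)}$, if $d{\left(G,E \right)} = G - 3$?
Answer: $-2370$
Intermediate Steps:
$d{\left(G,E \right)} = -3 + G$
$M{\left(R \right)} = \frac{-3 + R}{R}$
$- 948 M{\left(-2 \right)} = - 948 \frac{-3 - 2}{-2} = - 948 \left(\left(- \frac{1}{2}\right) \left(-5\right)\right) = \left(-948\right) \frac{5}{2} = -2370$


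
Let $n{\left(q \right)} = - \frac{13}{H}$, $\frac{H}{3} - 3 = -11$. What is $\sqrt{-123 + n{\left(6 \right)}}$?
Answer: $\frac{i \sqrt{17634}}{12} \approx 11.066 i$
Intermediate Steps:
$H = -24$ ($H = 9 + 3 \left(-11\right) = 9 - 33 = -24$)
$n{\left(q \right)} = \frac{13}{24}$ ($n{\left(q \right)} = - \frac{13}{-24} = \left(-13\right) \left(- \frac{1}{24}\right) = \frac{13}{24}$)
$\sqrt{-123 + n{\left(6 \right)}} = \sqrt{-123 + \frac{13}{24}} = \sqrt{- \frac{2939}{24}} = \frac{i \sqrt{17634}}{12}$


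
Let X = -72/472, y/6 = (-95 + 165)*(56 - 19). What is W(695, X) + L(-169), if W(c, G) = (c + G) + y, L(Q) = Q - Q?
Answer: 957856/59 ≈ 16235.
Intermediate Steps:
L(Q) = 0
y = 15540 (y = 6*((-95 + 165)*(56 - 19)) = 6*(70*37) = 6*2590 = 15540)
X = -9/59 (X = -72*1/472 = -9/59 ≈ -0.15254)
W(c, G) = 15540 + G + c (W(c, G) = (c + G) + 15540 = (G + c) + 15540 = 15540 + G + c)
W(695, X) + L(-169) = (15540 - 9/59 + 695) + 0 = 957856/59 + 0 = 957856/59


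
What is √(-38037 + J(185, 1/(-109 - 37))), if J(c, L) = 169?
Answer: 2*I*√9467 ≈ 194.6*I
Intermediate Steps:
√(-38037 + J(185, 1/(-109 - 37))) = √(-38037 + 169) = √(-37868) = 2*I*√9467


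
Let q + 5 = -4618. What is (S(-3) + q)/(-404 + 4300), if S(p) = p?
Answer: -2313/1948 ≈ -1.1874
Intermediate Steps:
q = -4623 (q = -5 - 4618 = -4623)
(S(-3) + q)/(-404 + 4300) = (-3 - 4623)/(-404 + 4300) = -4626/3896 = -4626*1/3896 = -2313/1948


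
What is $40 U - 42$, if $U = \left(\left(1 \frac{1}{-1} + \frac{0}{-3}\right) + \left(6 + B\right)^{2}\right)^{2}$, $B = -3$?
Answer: $2518$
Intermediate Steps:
$U = 64$ ($U = \left(\left(1 \frac{1}{-1} + \frac{0}{-3}\right) + \left(6 - 3\right)^{2}\right)^{2} = \left(\left(1 \left(-1\right) + 0 \left(- \frac{1}{3}\right)\right) + 3^{2}\right)^{2} = \left(\left(-1 + 0\right) + 9\right)^{2} = \left(-1 + 9\right)^{2} = 8^{2} = 64$)
$40 U - 42 = 40 \cdot 64 - 42 = 2560 - 42 = 2518$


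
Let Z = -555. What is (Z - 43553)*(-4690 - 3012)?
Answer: 339719816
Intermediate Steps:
(Z - 43553)*(-4690 - 3012) = (-555 - 43553)*(-4690 - 3012) = -44108*(-7702) = 339719816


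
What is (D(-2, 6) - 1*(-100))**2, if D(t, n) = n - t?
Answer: 11664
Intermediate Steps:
(D(-2, 6) - 1*(-100))**2 = ((6 - 1*(-2)) - 1*(-100))**2 = ((6 + 2) + 100)**2 = (8 + 100)**2 = 108**2 = 11664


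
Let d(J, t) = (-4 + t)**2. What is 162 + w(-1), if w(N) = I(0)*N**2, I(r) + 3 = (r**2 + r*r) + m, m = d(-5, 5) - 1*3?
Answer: 157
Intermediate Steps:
m = -2 (m = (-4 + 5)**2 - 1*3 = 1**2 - 3 = 1 - 3 = -2)
I(r) = -5 + 2*r**2 (I(r) = -3 + ((r**2 + r*r) - 2) = -3 + ((r**2 + r**2) - 2) = -3 + (2*r**2 - 2) = -3 + (-2 + 2*r**2) = -5 + 2*r**2)
w(N) = -5*N**2 (w(N) = (-5 + 2*0**2)*N**2 = (-5 + 2*0)*N**2 = (-5 + 0)*N**2 = -5*N**2)
162 + w(-1) = 162 - 5*(-1)**2 = 162 - 5*1 = 162 - 5 = 157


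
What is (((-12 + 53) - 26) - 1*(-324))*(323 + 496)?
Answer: 277641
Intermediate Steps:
(((-12 + 53) - 26) - 1*(-324))*(323 + 496) = ((41 - 26) + 324)*819 = (15 + 324)*819 = 339*819 = 277641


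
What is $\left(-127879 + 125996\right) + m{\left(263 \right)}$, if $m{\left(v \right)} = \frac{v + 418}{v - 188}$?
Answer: $- \frac{46848}{25} \approx -1873.9$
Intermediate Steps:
$m{\left(v \right)} = \frac{418 + v}{-188 + v}$
$\left(-127879 + 125996\right) + m{\left(263 \right)} = \left(-127879 + 125996\right) + \frac{418 + 263}{-188 + 263} = -1883 + \frac{1}{75} \cdot 681 = -1883 + \frac{227}{25} = - \frac{46848}{25}$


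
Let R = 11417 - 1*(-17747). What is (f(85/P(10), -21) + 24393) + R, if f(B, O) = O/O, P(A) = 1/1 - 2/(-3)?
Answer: 53558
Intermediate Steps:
P(A) = 5/3 (P(A) = 1*1 - 2*(-1/3) = 1 + 2/3 = 5/3)
R = 29164 (R = 11417 + 17747 = 29164)
f(B, O) = 1
(f(85/P(10), -21) + 24393) + R = (1 + 24393) + 29164 = 24394 + 29164 = 53558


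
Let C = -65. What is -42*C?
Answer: 2730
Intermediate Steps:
-42*C = -42*(-65) = 2730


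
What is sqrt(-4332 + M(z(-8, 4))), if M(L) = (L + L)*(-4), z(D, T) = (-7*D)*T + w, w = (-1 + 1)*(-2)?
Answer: 2*I*sqrt(1531) ≈ 78.256*I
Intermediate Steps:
w = 0 (w = 0*(-2) = 0)
z(D, T) = -7*D*T (z(D, T) = (-7*D)*T + 0 = -7*D*T + 0 = -7*D*T)
M(L) = -8*L (M(L) = (2*L)*(-4) = -8*L)
sqrt(-4332 + M(z(-8, 4))) = sqrt(-4332 - (-56)*(-8)*4) = sqrt(-4332 - 8*224) = sqrt(-4332 - 1792) = sqrt(-6124) = 2*I*sqrt(1531)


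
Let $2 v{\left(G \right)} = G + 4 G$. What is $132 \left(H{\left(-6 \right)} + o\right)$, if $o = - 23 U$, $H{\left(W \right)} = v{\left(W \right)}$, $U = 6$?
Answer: $-20196$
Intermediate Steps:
$v{\left(G \right)} = \frac{5 G}{2}$ ($v{\left(G \right)} = \frac{G + 4 G}{2} = \frac{5 G}{2}$)
$H{\left(W \right)} = \frac{5 W}{2}$
$o = -138$ ($o = \left(-23\right) 6 = -138$)
$132 \left(H{\left(-6 \right)} + o\right) = 132 \left(\frac{5}{2} \left(-6\right) - 138\right) = 132 \left(-15 - 138\right) = 132 \left(-153\right) = -20196$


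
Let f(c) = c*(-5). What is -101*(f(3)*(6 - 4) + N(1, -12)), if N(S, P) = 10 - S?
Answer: 2121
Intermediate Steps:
f(c) = -5*c
-101*(f(3)*(6 - 4) + N(1, -12)) = -101*((-5*3)*(6 - 4) + (10 - 1*1)) = -101*(-15*2 + (10 - 1)) = -101*(-30 + 9) = -101*(-21) = 2121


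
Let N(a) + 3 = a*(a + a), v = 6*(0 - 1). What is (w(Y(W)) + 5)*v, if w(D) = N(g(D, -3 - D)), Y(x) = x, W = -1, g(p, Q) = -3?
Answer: -120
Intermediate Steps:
v = -6 (v = 6*(-1) = -6)
N(a) = -3 + 2*a**2 (N(a) = -3 + a*(a + a) = -3 + a*(2*a) = -3 + 2*a**2)
w(D) = 15 (w(D) = -3 + 2*(-3)**2 = -3 + 2*9 = -3 + 18 = 15)
(w(Y(W)) + 5)*v = (15 + 5)*(-6) = 20*(-6) = -120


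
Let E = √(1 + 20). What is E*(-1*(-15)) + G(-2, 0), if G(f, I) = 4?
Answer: 4 + 15*√21 ≈ 72.739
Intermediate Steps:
E = √21 ≈ 4.5826
E*(-1*(-15)) + G(-2, 0) = √21*(-1*(-15)) + 4 = √21*15 + 4 = 15*√21 + 4 = 4 + 15*√21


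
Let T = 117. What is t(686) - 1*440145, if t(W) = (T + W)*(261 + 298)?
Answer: 8732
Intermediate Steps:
t(W) = 65403 + 559*W (t(W) = (117 + W)*(261 + 298) = (117 + W)*559 = 65403 + 559*W)
t(686) - 1*440145 = (65403 + 559*686) - 1*440145 = (65403 + 383474) - 440145 = 448877 - 440145 = 8732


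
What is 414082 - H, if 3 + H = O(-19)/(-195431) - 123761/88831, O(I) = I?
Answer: 7188676913850887/17360331161 ≈ 4.1409e+5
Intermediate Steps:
H = -76266041685/17360331161 (H = -3 + (-19/(-195431) - 123761/88831) = -3 + (-19*(-1/195431) - 123761*1/88831) = -3 + (19/195431 - 123761/88831) = -3 - 24185048202/17360331161 = -76266041685/17360331161 ≈ -4.3931)
414082 - H = 414082 - 1*(-76266041685/17360331161) = 414082 + 76266041685/17360331161 = 7188676913850887/17360331161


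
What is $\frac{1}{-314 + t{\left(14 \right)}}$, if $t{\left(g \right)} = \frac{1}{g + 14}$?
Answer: $- \frac{28}{8791} \approx -0.0031851$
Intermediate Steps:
$t{\left(g \right)} = \frac{1}{14 + g}$
$\frac{1}{-314 + t{\left(14 \right)}} = \frac{1}{-314 + \frac{1}{14 + 14}} = \frac{1}{-314 + \frac{1}{28}} = \frac{1}{- \frac{8791}{28}} = - \frac{28}{8791}$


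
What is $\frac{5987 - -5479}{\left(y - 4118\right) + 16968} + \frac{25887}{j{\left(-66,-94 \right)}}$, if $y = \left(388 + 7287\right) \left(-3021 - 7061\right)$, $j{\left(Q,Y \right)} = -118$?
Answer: $- \frac{250348492311}{1141155875} \approx -219.38$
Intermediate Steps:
$y = -77379350$ ($y = 7675 \left(-10082\right) = -77379350$)
$\frac{5987 - -5479}{\left(y - 4118\right) + 16968} + \frac{25887}{j{\left(-66,-94 \right)}} = \frac{5987 - -5479}{\left(-77379350 - 4118\right) + 16968} + \frac{25887}{-118} = \frac{5987 + 5479}{-77383468 + 16968} + 25887 \left(- \frac{1}{118}\right) = \frac{11466}{-77366500} - \frac{25887}{118} = 11466 \left(- \frac{1}{77366500}\right) - \frac{25887}{118} = - \frac{5733}{38683250} - \frac{25887}{118} = - \frac{250348492311}{1141155875}$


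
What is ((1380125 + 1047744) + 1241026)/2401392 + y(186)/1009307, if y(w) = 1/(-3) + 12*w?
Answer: 285261577865/186441673488 ≈ 1.5300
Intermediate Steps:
y(w) = -⅓ + 12*w
((1380125 + 1047744) + 1241026)/2401392 + y(186)/1009307 = ((1380125 + 1047744) + 1241026)/2401392 + (-⅓ + 12*186)/1009307 = (2427869 + 1241026)*(1/2401392) + (-⅓ + 2232)*(1/1009307) = 3668895*(1/2401392) + (6695/3)*(1/1009307) = 1222965/800464 + 515/232917 = 285261577865/186441673488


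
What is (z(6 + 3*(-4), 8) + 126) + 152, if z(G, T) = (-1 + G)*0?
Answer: 278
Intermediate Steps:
z(G, T) = 0
(z(6 + 3*(-4), 8) + 126) + 152 = (0 + 126) + 152 = 126 + 152 = 278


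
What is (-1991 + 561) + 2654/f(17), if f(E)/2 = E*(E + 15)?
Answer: -776593/544 ≈ -1427.6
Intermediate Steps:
f(E) = 2*E*(15 + E) (f(E) = 2*(E*(E + 15)) = 2*(E*(15 + E)) = 2*E*(15 + E))
(-1991 + 561) + 2654/f(17) = (-1991 + 561) + 2654/((2*17*(15 + 17))) = -1430 + 2654/((2*17*32)) = -1430 + 2654/1088 = -1430 + 2654*(1/1088) = -1430 + 1327/544 = -776593/544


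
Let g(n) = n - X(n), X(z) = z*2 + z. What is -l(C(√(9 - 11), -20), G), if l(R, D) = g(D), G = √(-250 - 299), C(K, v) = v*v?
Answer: 6*I*√61 ≈ 46.862*I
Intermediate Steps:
X(z) = 3*z (X(z) = 2*z + z = 3*z)
C(K, v) = v²
g(n) = -2*n (g(n) = n - 3*n = -2*n)
G = 3*I*√61 (G = √(-549) = 3*I*√61 ≈ 23.431*I)
l(R, D) = -2*D
-l(C(√(9 - 11), -20), G) = -(-2)*3*I*√61 = -(-6)*I*√61 = 6*I*√61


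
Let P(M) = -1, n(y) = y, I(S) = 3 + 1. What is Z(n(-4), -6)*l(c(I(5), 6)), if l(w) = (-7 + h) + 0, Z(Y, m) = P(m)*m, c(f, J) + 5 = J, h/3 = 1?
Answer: -24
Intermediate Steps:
h = 3 (h = 3*1 = 3)
I(S) = 4
c(f, J) = -5 + J
Z(Y, m) = -m
l(w) = -4 (l(w) = (-7 + 3) + 0 = -4 + 0 = -4)
Z(n(-4), -6)*l(c(I(5), 6)) = -1*(-6)*(-4) = 6*(-4) = -24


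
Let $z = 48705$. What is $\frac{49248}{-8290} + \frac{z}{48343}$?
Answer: $- \frac{988515807}{200381735} \approx -4.9332$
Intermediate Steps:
$\frac{49248}{-8290} + \frac{z}{48343} = \frac{49248}{-8290} + \frac{48705}{48343} = 49248 \left(- \frac{1}{8290}\right) + 48705 \cdot \frac{1}{48343} = - \frac{24624}{4145} + \frac{48705}{48343} = - \frac{988515807}{200381735}$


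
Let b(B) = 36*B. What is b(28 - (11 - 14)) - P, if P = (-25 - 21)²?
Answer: -1000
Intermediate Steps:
P = 2116 (P = (-46)² = 2116)
b(28 - (11 - 14)) - P = 36*(28 - (11 - 14)) - 1*2116 = 36*(28 - 1*(-3)) - 2116 = 36*(28 + 3) - 2116 = 36*31 - 2116 = 1116 - 2116 = -1000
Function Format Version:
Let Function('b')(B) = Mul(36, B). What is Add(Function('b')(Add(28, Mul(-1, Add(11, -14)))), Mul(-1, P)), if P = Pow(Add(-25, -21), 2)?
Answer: -1000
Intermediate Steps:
P = 2116 (P = Pow(-46, 2) = 2116)
Add(Function('b')(Add(28, Mul(-1, Add(11, -14)))), Mul(-1, P)) = Add(Mul(36, Add(28, Mul(-1, Add(11, -14)))), Mul(-1, 2116)) = Add(Mul(36, Add(28, Mul(-1, -3))), -2116) = Add(Mul(36, Add(28, 3)), -2116) = Add(Mul(36, 31), -2116) = Add(1116, -2116) = -1000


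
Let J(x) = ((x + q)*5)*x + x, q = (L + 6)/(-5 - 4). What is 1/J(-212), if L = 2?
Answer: 9/2029052 ≈ 4.4356e-6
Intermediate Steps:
q = -8/9 (q = (2 + 6)/(-5 - 4) = 8/(-9) = 8*(-⅑) = -8/9 ≈ -0.88889)
J(x) = x + x*(-40/9 + 5*x) (J(x) = ((x - 8/9)*5)*x + x = ((-8/9 + x)*5)*x + x = (-40/9 + 5*x)*x + x = x*(-40/9 + 5*x) + x = x + x*(-40/9 + 5*x))
1/J(-212) = 1/((⅑)*(-212)*(-31 + 45*(-212))) = 1/((⅑)*(-212)*(-31 - 9540)) = 1/((⅑)*(-212)*(-9571)) = 1/(2029052/9) = 9/2029052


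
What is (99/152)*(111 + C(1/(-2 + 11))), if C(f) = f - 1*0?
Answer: 1375/19 ≈ 72.368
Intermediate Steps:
C(f) = f (C(f) = f + 0 = f)
(99/152)*(111 + C(1/(-2 + 11))) = (99/152)*(111 + 1/(-2 + 11)) = (99*(1/152))*(111 + 1/9) = 99*(111 + ⅑)/152 = (99/152)*(1000/9) = 1375/19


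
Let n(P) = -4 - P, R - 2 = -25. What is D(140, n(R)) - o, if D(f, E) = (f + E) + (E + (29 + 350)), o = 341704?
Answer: -341147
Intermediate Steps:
R = -23 (R = 2 - 25 = -23)
D(f, E) = 379 + f + 2*E (D(f, E) = (E + f) + (E + 379) = (E + f) + (379 + E) = 379 + f + 2*E)
D(140, n(R)) - o = (379 + 140 + 2*(-4 - 1*(-23))) - 1*341704 = (379 + 140 + 2*(-4 + 23)) - 341704 = (379 + 140 + 2*19) - 341704 = (379 + 140 + 38) - 341704 = 557 - 341704 = -341147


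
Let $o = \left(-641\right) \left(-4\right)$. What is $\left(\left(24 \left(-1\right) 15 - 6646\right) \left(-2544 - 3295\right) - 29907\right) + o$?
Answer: $40880691$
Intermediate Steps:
$o = 2564$
$\left(\left(24 \left(-1\right) 15 - 6646\right) \left(-2544 - 3295\right) - 29907\right) + o = \left(\left(24 \left(-1\right) 15 - 6646\right) \left(-2544 - 3295\right) - 29907\right) + 2564 = \left(\left(\left(-24\right) 15 - 6646\right) \left(-5839\right) - 29907\right) + 2564 = \left(\left(-360 - 6646\right) \left(-5839\right) - 29907\right) + 2564 = \left(\left(-7006\right) \left(-5839\right) - 29907\right) + 2564 = \left(40908034 - 29907\right) + 2564 = 40878127 + 2564 = 40880691$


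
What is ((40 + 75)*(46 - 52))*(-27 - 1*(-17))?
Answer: 6900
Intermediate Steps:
((40 + 75)*(46 - 52))*(-27 - 1*(-17)) = (115*(-6))*(-27 + 17) = -690*(-10) = 6900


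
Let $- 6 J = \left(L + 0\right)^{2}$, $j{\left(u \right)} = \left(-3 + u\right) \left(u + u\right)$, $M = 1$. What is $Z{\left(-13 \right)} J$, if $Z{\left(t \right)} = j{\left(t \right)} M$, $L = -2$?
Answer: $- \frac{832}{3} \approx -277.33$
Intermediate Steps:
$j{\left(u \right)} = 2 u \left(-3 + u\right)$ ($j{\left(u \right)} = \left(-3 + u\right) 2 u = 2 u \left(-3 + u\right)$)
$J = - \frac{2}{3}$ ($J = - \frac{\left(-2 + 0\right)^{2}}{6} = - \frac{\left(-2\right)^{2}}{6} = \left(- \frac{1}{6}\right) 4 = - \frac{2}{3} \approx -0.66667$)
$Z{\left(t \right)} = 2 t \left(-3 + t\right)$ ($Z{\left(t \right)} = 2 t \left(-3 + t\right) 1 = 2 t \left(-3 + t\right)$)
$Z{\left(-13 \right)} J = 2 \left(-13\right) \left(-3 - 13\right) \left(- \frac{2}{3}\right) = 2 \left(-13\right) \left(-16\right) \left(- \frac{2}{3}\right) = 416 \left(- \frac{2}{3}\right) = - \frac{832}{3}$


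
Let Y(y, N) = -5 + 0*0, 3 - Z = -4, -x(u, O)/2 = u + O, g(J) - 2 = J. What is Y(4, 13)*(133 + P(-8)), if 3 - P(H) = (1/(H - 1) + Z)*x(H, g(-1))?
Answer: -1780/9 ≈ -197.78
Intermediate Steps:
g(J) = 2 + J
x(u, O) = -2*O - 2*u (x(u, O) = -2*(u + O) = -2*(O + u) = -2*O - 2*u)
Z = 7 (Z = 3 - 1*(-4) = 3 + 4 = 7)
Y(y, N) = -5 (Y(y, N) = -5 + 0 = -5)
P(H) = 3 - (-2 - 2*H)*(7 + 1/(-1 + H)) (P(H) = 3 - (1/(H - 1) + 7)*(-2*(2 - 1) - 2*H) = 3 - (1/(-1 + H) + 7)*(-2*1 - 2*H) = 3 - (7 + 1/(-1 + H))*(-2 - 2*H) = 3 - (-2 - 2*H)*(7 + 1/(-1 + H)))
Y(4, 13)*(133 + P(-8)) = -5*(133 + (-15 + 5*(-8) + 14*(-8)²)/(-1 - 8)) = -5*(133 + (-15 - 40 + 14*64)/(-9)) = -5*(133 - (-15 - 40 + 896)/9) = -5*(133 - ⅑*841) = -5*(133 - 841/9) = -5*356/9 = -1780/9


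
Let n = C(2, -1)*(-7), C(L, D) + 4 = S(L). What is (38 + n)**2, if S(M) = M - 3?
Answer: 5329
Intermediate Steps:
S(M) = -3 + M
C(L, D) = -7 + L (C(L, D) = -4 + (-3 + L) = -7 + L)
n = 35 (n = (-7 + 2)*(-7) = -5*(-7) = 35)
(38 + n)**2 = (38 + 35)**2 = 73**2 = 5329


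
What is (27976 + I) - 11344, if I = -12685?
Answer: 3947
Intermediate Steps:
(27976 + I) - 11344 = (27976 - 12685) - 11344 = 15291 - 11344 = 3947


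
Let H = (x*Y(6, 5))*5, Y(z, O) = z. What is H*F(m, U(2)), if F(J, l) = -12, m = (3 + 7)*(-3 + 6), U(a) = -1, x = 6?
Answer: -2160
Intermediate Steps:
m = 30 (m = 10*3 = 30)
H = 180 (H = (6*6)*5 = 36*5 = 180)
H*F(m, U(2)) = 180*(-12) = -2160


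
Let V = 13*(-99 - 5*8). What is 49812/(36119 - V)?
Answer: 1186/903 ≈ 1.3134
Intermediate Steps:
V = -1807 (V = 13*(-99 - 40) = 13*(-139) = -1807)
49812/(36119 - V) = 49812/(36119 - 1*(-1807)) = 49812/(36119 + 1807) = 49812/37926 = 49812*(1/37926) = 1186/903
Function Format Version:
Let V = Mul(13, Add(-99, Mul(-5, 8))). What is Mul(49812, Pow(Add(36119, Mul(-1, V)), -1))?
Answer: Rational(1186, 903) ≈ 1.3134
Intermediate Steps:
V = -1807 (V = Mul(13, Add(-99, -40)) = Mul(13, -139) = -1807)
Mul(49812, Pow(Add(36119, Mul(-1, V)), -1)) = Mul(49812, Pow(Add(36119, Mul(-1, -1807)), -1)) = Mul(49812, Pow(Add(36119, 1807), -1)) = Mul(49812, Pow(37926, -1)) = Mul(49812, Rational(1, 37926)) = Rational(1186, 903)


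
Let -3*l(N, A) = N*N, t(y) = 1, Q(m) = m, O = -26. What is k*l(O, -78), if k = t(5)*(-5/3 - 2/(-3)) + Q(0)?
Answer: 676/3 ≈ 225.33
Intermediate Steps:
l(N, A) = -N²/3 (l(N, A) = -N*N/3 = -N²/3)
k = -1 (k = 1*(-5/3 - 2/(-3)) + 0 = 1*(-5*⅓ - 2*(-⅓)) + 0 = 1*(-5/3 + ⅔) + 0 = 1*(-1) + 0 = -1 + 0 = -1)
k*l(O, -78) = -(-1)*(-26)²/3 = -(-1)*676/3 = -1*(-676/3) = 676/3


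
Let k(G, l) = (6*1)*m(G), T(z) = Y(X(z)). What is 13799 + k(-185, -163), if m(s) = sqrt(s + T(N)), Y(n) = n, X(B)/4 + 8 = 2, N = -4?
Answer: 13799 + 6*I*sqrt(209) ≈ 13799.0 + 86.741*I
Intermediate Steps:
X(B) = -24 (X(B) = -32 + 4*2 = -32 + 8 = -24)
T(z) = -24
m(s) = sqrt(-24 + s) (m(s) = sqrt(s - 24) = sqrt(-24 + s))
k(G, l) = 6*sqrt(-24 + G) (k(G, l) = (6*1)*sqrt(-24 + G) = 6*sqrt(-24 + G))
13799 + k(-185, -163) = 13799 + 6*sqrt(-24 - 185) = 13799 + 6*sqrt(-209) = 13799 + 6*(I*sqrt(209)) = 13799 + 6*I*sqrt(209)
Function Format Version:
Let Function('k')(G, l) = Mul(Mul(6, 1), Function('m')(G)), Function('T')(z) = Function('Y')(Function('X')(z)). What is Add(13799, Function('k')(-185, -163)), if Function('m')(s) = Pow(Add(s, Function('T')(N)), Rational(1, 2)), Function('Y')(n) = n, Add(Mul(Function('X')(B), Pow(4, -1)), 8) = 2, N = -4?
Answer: Add(13799, Mul(6, I, Pow(209, Rational(1, 2)))) ≈ Add(13799., Mul(86.741, I))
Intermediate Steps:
Function('X')(B) = -24 (Function('X')(B) = Add(-32, Mul(4, 2)) = Add(-32, 8) = -24)
Function('T')(z) = -24
Function('m')(s) = Pow(Add(-24, s), Rational(1, 2)) (Function('m')(s) = Pow(Add(s, -24), Rational(1, 2)) = Pow(Add(-24, s), Rational(1, 2)))
Function('k')(G, l) = Mul(6, Pow(Add(-24, G), Rational(1, 2))) (Function('k')(G, l) = Mul(Mul(6, 1), Pow(Add(-24, G), Rational(1, 2))) = Mul(6, Pow(Add(-24, G), Rational(1, 2))))
Add(13799, Function('k')(-185, -163)) = Add(13799, Mul(6, Pow(Add(-24, -185), Rational(1, 2)))) = Add(13799, Mul(6, Pow(-209, Rational(1, 2)))) = Add(13799, Mul(6, Mul(I, Pow(209, Rational(1, 2))))) = Add(13799, Mul(6, I, Pow(209, Rational(1, 2))))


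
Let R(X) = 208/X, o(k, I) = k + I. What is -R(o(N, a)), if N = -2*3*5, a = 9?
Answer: 208/21 ≈ 9.9048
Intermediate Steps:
N = -30 (N = -6*5 = -30)
o(k, I) = I + k
-R(o(N, a)) = -208/(9 - 30) = -208/(-21) = -208*(-1)/21 = -1*(-208/21) = 208/21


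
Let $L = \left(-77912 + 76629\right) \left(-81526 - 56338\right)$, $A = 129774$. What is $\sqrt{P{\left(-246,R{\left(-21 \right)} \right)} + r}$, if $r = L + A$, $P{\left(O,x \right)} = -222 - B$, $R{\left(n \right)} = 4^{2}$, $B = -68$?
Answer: $2 \sqrt{44252283} \approx 13304.0$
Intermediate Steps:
$R{\left(n \right)} = 16$
$P{\left(O,x \right)} = -154$ ($P{\left(O,x \right)} = -222 - -68 = -222 + 68 = -154$)
$L = 176879512$ ($L = \left(-1283\right) \left(-137864\right) = 176879512$)
$r = 177009286$ ($r = 176879512 + 129774 = 177009286$)
$\sqrt{P{\left(-246,R{\left(-21 \right)} \right)} + r} = \sqrt{-154 + 177009286} = \sqrt{177009132} = 2 \sqrt{44252283}$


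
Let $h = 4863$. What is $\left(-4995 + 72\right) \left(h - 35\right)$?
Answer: $-23768244$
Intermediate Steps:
$\left(-4995 + 72\right) \left(h - 35\right) = \left(-4995 + 72\right) \left(4863 - 35\right) = \left(-4923\right) 4828 = -23768244$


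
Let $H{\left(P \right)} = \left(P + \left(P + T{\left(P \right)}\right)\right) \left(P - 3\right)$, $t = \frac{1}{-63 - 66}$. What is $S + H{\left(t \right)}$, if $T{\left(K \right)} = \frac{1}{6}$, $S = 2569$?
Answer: $\frac{14247721}{5547} \approx 2568.5$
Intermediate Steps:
$T{\left(K \right)} = \frac{1}{6}$
$t = - \frac{1}{129}$ ($t = \frac{1}{-129} = - \frac{1}{129} \approx -0.0077519$)
$H{\left(P \right)} = \left(-3 + P\right) \left(\frac{1}{6} + 2 P\right)$ ($H{\left(P \right)} = \left(P + \left(P + \frac{1}{6}\right)\right) \left(P - 3\right) = \left(P + \left(\frac{1}{6} + P\right)\right) \left(-3 + P\right) = \left(\frac{1}{6} + 2 P\right) \left(-3 + P\right) = \left(-3 + P\right) \left(\frac{1}{6} + 2 P\right)$)
$S + H{\left(t \right)} = 2569 - \left(\frac{176}{387} - \frac{2}{16641}\right) = 2569 + \left(- \frac{1}{2} + 2 \cdot \frac{1}{16641} + \frac{35}{774}\right) = 2569 + \left(- \frac{1}{2} + \frac{2}{16641} + \frac{35}{774}\right) = 2569 - \frac{2522}{5547} = \frac{14247721}{5547}$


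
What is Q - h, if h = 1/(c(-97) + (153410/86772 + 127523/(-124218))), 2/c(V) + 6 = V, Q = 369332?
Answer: 119748735587401/324231815 ≈ 3.6933e+5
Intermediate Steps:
c(V) = 2/(-6 + V)
h = 449110179/324231815 (h = 1/(2/(-6 - 97) + (153410/86772 + 127523/(-124218))) = 1/(2/(-103) + (153410*(1/86772) + 127523*(-1/124218))) = 1/(2*(-1/103) + (76705/43386 - 127523/124218)) = 1/(-2/103 + 332952401/449110179) = 1/(324231815/449110179) = 449110179/324231815 ≈ 1.3852)
Q - h = 369332 - 1*449110179/324231815 = 369332 - 449110179/324231815 = 119748735587401/324231815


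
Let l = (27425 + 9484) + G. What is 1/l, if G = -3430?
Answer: 1/33479 ≈ 2.9869e-5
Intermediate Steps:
l = 33479 (l = (27425 + 9484) - 3430 = 36909 - 3430 = 33479)
1/l = 1/33479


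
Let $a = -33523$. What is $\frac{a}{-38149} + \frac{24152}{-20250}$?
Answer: $- \frac{121266949}{386258625} \approx -0.31395$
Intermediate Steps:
$\frac{a}{-38149} + \frac{24152}{-20250} = - \frac{33523}{-38149} + \frac{24152}{-20250} = \left(-33523\right) \left(- \frac{1}{38149}\right) + 24152 \left(- \frac{1}{20250}\right) = \frac{33523}{38149} - \frac{12076}{10125} = - \frac{121266949}{386258625}$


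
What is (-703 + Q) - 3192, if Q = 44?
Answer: -3851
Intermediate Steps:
(-703 + Q) - 3192 = (-703 + 44) - 3192 = -659 - 3192 = -3851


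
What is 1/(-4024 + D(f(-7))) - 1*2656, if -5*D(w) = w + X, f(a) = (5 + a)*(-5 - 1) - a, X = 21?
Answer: -10708993/4032 ≈ -2656.0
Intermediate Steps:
f(a) = -30 - 7*a (f(a) = (5 + a)*(-6) - a = (-30 - 6*a) - a = -30 - 7*a)
D(w) = -21/5 - w/5 (D(w) = -(w + 21)/5 = -(21 + w)/5 = -21/5 - w/5)
1/(-4024 + D(f(-7))) - 1*2656 = 1/(-4024 + (-21/5 - (-30 - 7*(-7))/5)) - 1*2656 = 1/(-4024 + (-21/5 - (-30 + 49)/5)) - 2656 = 1/(-4024 + (-21/5 - ⅕*19)) - 2656 = 1/(-4024 + (-21/5 - 19/5)) - 2656 = 1/(-4024 - 8) - 2656 = 1/(-4032) - 2656 = -1/4032 - 2656 = -10708993/4032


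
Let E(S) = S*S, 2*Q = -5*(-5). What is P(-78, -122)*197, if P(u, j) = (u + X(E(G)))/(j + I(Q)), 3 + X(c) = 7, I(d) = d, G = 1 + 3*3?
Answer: 29156/219 ≈ 133.13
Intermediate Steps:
G = 10 (G = 1 + 9 = 10)
Q = 25/2 (Q = (-5*(-5))/2 = (1/2)*25 = 25/2 ≈ 12.500)
E(S) = S**2
X(c) = 4 (X(c) = -3 + 7 = 4)
P(u, j) = (4 + u)/(25/2 + j) (P(u, j) = (u + 4)/(j + 25/2) = (4 + u)/(25/2 + j))
P(-78, -122)*197 = (2*(4 - 78)/(25 + 2*(-122)))*197 = (2*(-74)/(25 - 244))*197 = (2*(-74)/(-219))*197 = (2*(-1/219)*(-74))*197 = (148/219)*197 = 29156/219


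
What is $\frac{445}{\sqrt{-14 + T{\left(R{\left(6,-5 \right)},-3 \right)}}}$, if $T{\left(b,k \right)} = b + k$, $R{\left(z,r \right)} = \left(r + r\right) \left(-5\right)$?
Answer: $\frac{445 \sqrt{33}}{33} \approx 77.465$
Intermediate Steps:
$R{\left(z,r \right)} = - 10 r$ ($R{\left(z,r \right)} = 2 r \left(-5\right) = - 10 r$)
$\frac{445}{\sqrt{-14 + T{\left(R{\left(6,-5 \right)},-3 \right)}}} = \frac{445}{\sqrt{-14 - -47}} = \frac{445}{\sqrt{-14 + \left(50 - 3\right)}} = \frac{445}{\sqrt{-14 + 47}} = \frac{445}{\sqrt{33}} = 445 \frac{\sqrt{33}}{33} = \frac{445 \sqrt{33}}{33}$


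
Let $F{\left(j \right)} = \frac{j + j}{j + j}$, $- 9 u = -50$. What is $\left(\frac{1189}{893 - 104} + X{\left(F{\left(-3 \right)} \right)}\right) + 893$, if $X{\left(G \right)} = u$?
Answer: $\frac{2130448}{2367} \approx 900.06$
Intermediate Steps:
$u = \frac{50}{9}$ ($u = \left(- \frac{1}{9}\right) \left(-50\right) = \frac{50}{9} \approx 5.5556$)
$F{\left(j \right)} = 1$ ($F{\left(j \right)} = \frac{2 j}{2 j} = 2 j \frac{1}{2 j} = 1$)
$X{\left(G \right)} = \frac{50}{9}$
$\left(\frac{1189}{893 - 104} + X{\left(F{\left(-3 \right)} \right)}\right) + 893 = \left(\frac{1189}{893 - 104} + \frac{50}{9}\right) + 893 = \left(\frac{1189}{789} + \frac{50}{9}\right) + 893 = \frac{16717}{2367} + 893 = \frac{2130448}{2367}$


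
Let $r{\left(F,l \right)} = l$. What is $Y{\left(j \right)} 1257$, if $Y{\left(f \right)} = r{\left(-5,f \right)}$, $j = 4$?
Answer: $5028$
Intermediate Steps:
$Y{\left(f \right)} = f$
$Y{\left(j \right)} 1257 = 4 \cdot 1257 = 5028$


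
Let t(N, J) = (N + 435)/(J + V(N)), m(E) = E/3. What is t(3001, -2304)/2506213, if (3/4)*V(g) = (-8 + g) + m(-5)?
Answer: 7731/9498547270 ≈ 8.1391e-7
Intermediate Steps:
m(E) = E/3 (m(E) = E*(⅓) = E/3)
V(g) = -116/9 + 4*g/3 (V(g) = 4*((-8 + g) + (⅓)*(-5))/3 = 4*((-8 + g) - 5/3)/3 = 4*(-29/3 + g)/3 = -116/9 + 4*g/3)
t(N, J) = (435 + N)/(-116/9 + J + 4*N/3) (t(N, J) = (N + 435)/(J + (-116/9 + 4*N/3)) = (435 + N)/(-116/9 + J + 4*N/3))
t(3001, -2304)/2506213 = (9*(435 + 3001)/(-116 + 9*(-2304) + 12*3001))/2506213 = (9*3436/(-116 - 20736 + 36012))*(1/2506213) = (9*3436/15160)*(1/2506213) = (9*(1/15160)*3436)*(1/2506213) = (7731/3790)*(1/2506213) = 7731/9498547270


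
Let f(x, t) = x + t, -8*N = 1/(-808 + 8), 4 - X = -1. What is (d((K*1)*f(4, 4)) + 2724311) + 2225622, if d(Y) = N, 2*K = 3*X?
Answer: 31679571201/6400 ≈ 4.9499e+6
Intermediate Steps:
X = 5 (X = 4 - 1*(-1) = 4 + 1 = 5)
K = 15/2 (K = (3*5)/2 = (½)*15 = 15/2 ≈ 7.5000)
N = 1/6400 (N = -1/(8*(-808 + 8)) = -⅛/(-800) = -⅛*(-1/800) = 1/6400 ≈ 0.00015625)
f(x, t) = t + x
d(Y) = 1/6400
(d((K*1)*f(4, 4)) + 2724311) + 2225622 = (1/6400 + 2724311) + 2225622 = 17435590401/6400 + 2225622 = 31679571201/6400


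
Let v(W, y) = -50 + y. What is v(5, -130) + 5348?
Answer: 5168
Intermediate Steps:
v(5, -130) + 5348 = (-50 - 130) + 5348 = -180 + 5348 = 5168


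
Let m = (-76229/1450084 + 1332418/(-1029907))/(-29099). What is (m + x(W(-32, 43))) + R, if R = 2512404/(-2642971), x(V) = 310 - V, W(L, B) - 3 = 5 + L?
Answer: 5464775319805820330262755/16408300193249877038036 ≈ 333.05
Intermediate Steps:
W(L, B) = 8 + L (W(L, B) = 3 + (5 + L) = 8 + L)
R = -2512404/2642971 (R = 2512404*(-1/2642971) = -2512404/2642971 ≈ -0.95060)
m = 287232400545/6208278559715516 (m = (-76229*1/1450084 + 1332418*(-1/1029907))*(-1/29099) = (-76229/1450084 - 1332418/1029907)*(-1/29099) = -2010626803815/1493451662188*(-1/29099) = 287232400545/6208278559715516 ≈ 4.6266e-5)
(m + x(W(-32, 43))) + R = (287232400545/6208278559715516 + (310 - (8 - 32))) - 2512404/2642971 = (287232400545/6208278559715516 + (310 - 1*(-24))) - 2512404/2642971 = (287232400545/6208278559715516 + (310 + 24)) - 2512404/2642971 = (287232400545/6208278559715516 + 334) - 2512404/2642971 = 2073565326177382889/6208278559715516 - 2512404/2642971 = 5464775319805820330262755/16408300193249877038036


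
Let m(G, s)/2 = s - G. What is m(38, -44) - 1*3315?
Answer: -3479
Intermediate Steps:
m(G, s) = -2*G + 2*s (m(G, s) = 2*(s - G) = -2*G + 2*s)
m(38, -44) - 1*3315 = (-2*38 + 2*(-44)) - 1*3315 = (-76 - 88) - 3315 = -164 - 3315 = -3479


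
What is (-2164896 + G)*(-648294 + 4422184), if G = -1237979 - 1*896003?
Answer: -16223492695420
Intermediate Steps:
G = -2133982 (G = -1237979 - 896003 = -2133982)
(-2164896 + G)*(-648294 + 4422184) = (-2164896 - 2133982)*(-648294 + 4422184) = -4298878*3773890 = -16223492695420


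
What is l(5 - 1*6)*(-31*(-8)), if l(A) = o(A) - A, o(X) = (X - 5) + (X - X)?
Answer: -1240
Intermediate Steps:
o(X) = -5 + X (o(X) = (-5 + X) + 0 = -5 + X)
l(A) = -5 (l(A) = (-5 + A) - A = -5)
l(5 - 1*6)*(-31*(-8)) = -(-155)*(-8) = -5*248 = -1240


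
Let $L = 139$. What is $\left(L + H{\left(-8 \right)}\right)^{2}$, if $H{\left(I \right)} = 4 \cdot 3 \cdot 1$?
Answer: $22801$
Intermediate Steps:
$H{\left(I \right)} = 12$ ($H{\left(I \right)} = 12 \cdot 1 = 12$)
$\left(L + H{\left(-8 \right)}\right)^{2} = \left(139 + 12\right)^{2} = 151^{2} = 22801$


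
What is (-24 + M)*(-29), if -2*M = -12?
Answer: 522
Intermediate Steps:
M = 6 (M = -½*(-12) = 6)
(-24 + M)*(-29) = (-24 + 6)*(-29) = -18*(-29) = 522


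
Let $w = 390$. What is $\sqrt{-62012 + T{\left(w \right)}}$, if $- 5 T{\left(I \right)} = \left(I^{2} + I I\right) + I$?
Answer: $i \sqrt{122930} \approx 350.61 i$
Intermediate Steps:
$T{\left(I \right)} = - \frac{2 I^{2}}{5} - \frac{I}{5}$ ($T{\left(I \right)} = - \frac{\left(I^{2} + I I\right) + I}{5} = - \frac{\left(I^{2} + I^{2}\right) + I}{5} = - \frac{2 I^{2} + I}{5} = - \frac{I + 2 I^{2}}{5} = - \frac{2 I^{2}}{5} - \frac{I}{5}$)
$\sqrt{-62012 + T{\left(w \right)}} = \sqrt{-62012 - 78 \left(1 + 2 \cdot 390\right)} = \sqrt{-62012 - 78 \left(1 + 780\right)} = \sqrt{-62012 - 78 \cdot 781} = \sqrt{-62012 - 60918} = \sqrt{-122930} = i \sqrt{122930}$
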